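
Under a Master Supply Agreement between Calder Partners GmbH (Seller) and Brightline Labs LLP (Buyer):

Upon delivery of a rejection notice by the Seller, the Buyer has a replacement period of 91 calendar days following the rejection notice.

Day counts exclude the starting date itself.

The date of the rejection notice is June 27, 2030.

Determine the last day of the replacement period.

September 26, 2030

The last day of the replacement period: 91 calendar days after June 27, 2030 is September 26, 2030.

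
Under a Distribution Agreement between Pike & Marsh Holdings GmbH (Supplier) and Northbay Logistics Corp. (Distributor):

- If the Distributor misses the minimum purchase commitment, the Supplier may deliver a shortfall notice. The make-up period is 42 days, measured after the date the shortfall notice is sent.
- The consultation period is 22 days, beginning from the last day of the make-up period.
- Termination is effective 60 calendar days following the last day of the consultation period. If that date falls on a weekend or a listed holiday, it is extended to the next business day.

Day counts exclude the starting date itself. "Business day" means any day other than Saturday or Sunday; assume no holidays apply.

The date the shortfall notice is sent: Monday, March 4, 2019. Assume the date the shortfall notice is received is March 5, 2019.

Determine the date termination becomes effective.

Adding 42 calendar days to March 4, 2019 gives April 15, 2019, which is the last day of the make-up period.
The last day of the consultation period: 22 calendar days after April 15, 2019 is May 7, 2019.
The date termination becomes effective: 60 calendar days after May 7, 2019 is July 6, 2019. That falls on a Saturday, so it rolls to the next business day, Monday, July 8, 2019.

July 8, 2019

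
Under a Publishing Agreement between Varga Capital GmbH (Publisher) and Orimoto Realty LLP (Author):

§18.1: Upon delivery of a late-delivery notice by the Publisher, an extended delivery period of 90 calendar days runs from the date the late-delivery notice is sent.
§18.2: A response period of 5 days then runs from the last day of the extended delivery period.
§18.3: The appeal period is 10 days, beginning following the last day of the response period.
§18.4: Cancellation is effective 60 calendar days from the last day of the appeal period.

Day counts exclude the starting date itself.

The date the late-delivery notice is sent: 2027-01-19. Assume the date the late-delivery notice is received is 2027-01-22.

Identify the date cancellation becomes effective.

2027-07-03

The last day of the extended delivery period: 90 calendar days after 2027-01-19 is 2027-04-19.
Adding 5 calendar days to 2027-04-19 gives 2027-04-24, which is the last day of the response period.
The last day of the appeal period: 2027-04-24 + 10 days = 2027-05-04.
The date cancellation becomes effective: 60 calendar days after 2027-05-04 is 2027-07-03.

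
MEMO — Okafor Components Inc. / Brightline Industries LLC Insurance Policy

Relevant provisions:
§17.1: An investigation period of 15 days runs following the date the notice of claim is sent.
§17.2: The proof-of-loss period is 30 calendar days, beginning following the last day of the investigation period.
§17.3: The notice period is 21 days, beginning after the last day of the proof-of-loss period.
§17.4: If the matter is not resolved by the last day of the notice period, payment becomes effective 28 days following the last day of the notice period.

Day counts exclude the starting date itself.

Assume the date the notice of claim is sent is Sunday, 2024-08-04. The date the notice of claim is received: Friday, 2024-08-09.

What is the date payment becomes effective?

The last day of the investigation period: 15 calendar days after 2024-08-04 is 2024-08-19.
Adding 30 calendar days to 2024-08-19 gives 2024-09-18, which is the last day of the proof-of-loss period.
The last day of the notice period: 21 calendar days after 2024-09-18 is 2024-10-09.
Adding 28 calendar days to 2024-10-09 gives 2024-11-06, which is the date payment becomes effective.

2024-11-06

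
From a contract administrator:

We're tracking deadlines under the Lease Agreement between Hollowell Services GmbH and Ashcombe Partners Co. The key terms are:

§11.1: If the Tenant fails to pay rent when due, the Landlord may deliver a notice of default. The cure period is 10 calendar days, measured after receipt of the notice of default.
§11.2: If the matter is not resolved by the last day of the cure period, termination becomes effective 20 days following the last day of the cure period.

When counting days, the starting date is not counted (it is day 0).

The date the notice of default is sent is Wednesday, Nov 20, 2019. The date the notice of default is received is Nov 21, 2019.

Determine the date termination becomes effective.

The last day of the cure period: Nov 21, 2019 + 10 days = Dec 1, 2019.
The date termination becomes effective: 20 calendar days after Dec 1, 2019 is Dec 21, 2019.

Dec 21, 2019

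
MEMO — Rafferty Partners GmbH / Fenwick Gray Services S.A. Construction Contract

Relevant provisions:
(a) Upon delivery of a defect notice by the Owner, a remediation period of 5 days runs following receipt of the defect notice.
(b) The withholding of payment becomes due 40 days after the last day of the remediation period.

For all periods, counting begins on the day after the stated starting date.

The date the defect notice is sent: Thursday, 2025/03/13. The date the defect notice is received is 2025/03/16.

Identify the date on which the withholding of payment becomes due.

The last day of the remediation period: 2025/03/16 + 5 days = 2025/03/21.
The date on which the withholding of payment becomes due: 2025/03/21 + 40 days = 2025/04/30.

2025/04/30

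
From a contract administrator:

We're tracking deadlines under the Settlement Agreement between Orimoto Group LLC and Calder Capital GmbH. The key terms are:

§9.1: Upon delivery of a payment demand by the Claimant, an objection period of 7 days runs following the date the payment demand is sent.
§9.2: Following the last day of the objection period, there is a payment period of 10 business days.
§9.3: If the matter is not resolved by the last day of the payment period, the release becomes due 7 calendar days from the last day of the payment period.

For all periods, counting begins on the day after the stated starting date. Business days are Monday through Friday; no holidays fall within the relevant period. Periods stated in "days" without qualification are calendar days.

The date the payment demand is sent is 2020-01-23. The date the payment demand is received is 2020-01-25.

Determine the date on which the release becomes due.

2020-02-20

The last day of the objection period: 2020-01-23 + 7 days = 2020-01-30.
The last day of the payment period: counting 10 business days from Thursday, 2020-01-30 (Jan 31, Feb 3, Feb 4, Feb 5, Feb 6, Feb 7, Feb 10, Feb 11, Feb 12, Feb 13, skipping weekends) reaches Thursday, 2020-02-13.
Adding 7 calendar days to 2020-02-13 gives 2020-02-20, which is the date on which the release becomes due.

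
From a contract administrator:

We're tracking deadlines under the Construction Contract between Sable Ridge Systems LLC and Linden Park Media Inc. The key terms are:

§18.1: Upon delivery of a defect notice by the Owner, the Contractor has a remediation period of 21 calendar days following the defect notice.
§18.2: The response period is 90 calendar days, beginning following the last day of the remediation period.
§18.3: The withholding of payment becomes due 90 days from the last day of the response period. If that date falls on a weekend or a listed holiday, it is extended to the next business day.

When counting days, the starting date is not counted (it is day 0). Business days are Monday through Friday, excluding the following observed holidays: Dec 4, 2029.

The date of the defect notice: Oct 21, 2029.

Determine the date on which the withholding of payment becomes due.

The last day of the remediation period: Oct 21, 2029 + 21 days = Nov 11, 2029.
Adding 90 calendar days to Nov 11, 2029 gives Feb 9, 2030, which is the last day of the response period.
The date on which the withholding of payment becomes due: 90 calendar days after Feb 9, 2030 is May 10, 2030. May 10, 2030 is a Friday and is not a listed holiday, so no roll-forward applies.

May 10, 2030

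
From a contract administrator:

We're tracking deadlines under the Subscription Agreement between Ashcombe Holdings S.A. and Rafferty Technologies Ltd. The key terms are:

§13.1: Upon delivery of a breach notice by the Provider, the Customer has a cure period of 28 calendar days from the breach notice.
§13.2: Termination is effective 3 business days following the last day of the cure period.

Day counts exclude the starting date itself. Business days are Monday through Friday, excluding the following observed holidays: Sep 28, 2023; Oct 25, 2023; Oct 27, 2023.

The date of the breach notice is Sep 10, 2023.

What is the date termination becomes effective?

Oct 11, 2023

The last day of the cure period: 28 calendar days after Sep 10, 2023 is Oct 8, 2023.
From Sunday, Oct 8, 2023, 3 business days (Oct 9, Oct 10, Oct 11, skipping weekends) brings us to Wednesday, Oct 11, 2023, which is the date termination becomes effective.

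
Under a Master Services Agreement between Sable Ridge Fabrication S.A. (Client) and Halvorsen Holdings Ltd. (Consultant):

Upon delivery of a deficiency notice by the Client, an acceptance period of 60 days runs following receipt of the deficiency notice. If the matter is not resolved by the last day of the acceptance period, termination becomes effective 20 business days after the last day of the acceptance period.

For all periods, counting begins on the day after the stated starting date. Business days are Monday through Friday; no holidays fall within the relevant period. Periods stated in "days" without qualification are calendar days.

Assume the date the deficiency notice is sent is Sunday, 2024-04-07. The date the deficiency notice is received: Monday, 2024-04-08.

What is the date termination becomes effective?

2024-07-05

Adding 60 calendar days to 2024-04-08 gives 2024-06-07, which is the last day of the acceptance period.
From Friday, 2024-06-07, 20 business days (Jun 10, Jun 11, Jun 12, Jun 13, …, Jul 3, Jul 4, Jul 5, skipping weekends) brings us to Friday, 2024-07-05, which is the date termination becomes effective.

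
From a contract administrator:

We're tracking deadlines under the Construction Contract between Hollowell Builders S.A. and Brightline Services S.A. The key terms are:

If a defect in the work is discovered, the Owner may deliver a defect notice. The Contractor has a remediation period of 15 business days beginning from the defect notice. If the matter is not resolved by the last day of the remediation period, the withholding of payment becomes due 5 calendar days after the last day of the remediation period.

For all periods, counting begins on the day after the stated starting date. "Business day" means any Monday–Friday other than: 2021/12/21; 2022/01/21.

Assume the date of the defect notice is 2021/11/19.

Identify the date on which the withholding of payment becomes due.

The last day of the remediation period: counting 15 business days from Friday, 2021/11/19 (Nov 22, Nov 23, Nov 24, Nov 25, …, Dec 8, Dec 9, Dec 10, skipping weekends) reaches Friday, 2021/12/10.
Adding 5 calendar days to 2021/12/10 gives 2021/12/15, which is the date on which the withholding of payment becomes due.

2021/12/15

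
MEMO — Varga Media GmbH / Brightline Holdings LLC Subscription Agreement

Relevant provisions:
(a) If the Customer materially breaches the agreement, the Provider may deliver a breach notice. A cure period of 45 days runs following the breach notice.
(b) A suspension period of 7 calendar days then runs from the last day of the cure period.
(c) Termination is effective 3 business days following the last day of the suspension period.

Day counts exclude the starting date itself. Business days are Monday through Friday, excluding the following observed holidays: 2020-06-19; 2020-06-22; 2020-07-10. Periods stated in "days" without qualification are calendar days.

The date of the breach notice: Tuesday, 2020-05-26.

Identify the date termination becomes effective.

2020-07-22

The last day of the cure period: 2020-05-26 + 45 days = 2020-07-10.
The last day of the suspension period: 7 calendar days after 2020-07-10 is 2020-07-17.
The date termination becomes effective: counting 3 business days from Friday, 2020-07-17 (Jul 20, Jul 21, Jul 22, skipping weekends) reaches Wednesday, 2020-07-22.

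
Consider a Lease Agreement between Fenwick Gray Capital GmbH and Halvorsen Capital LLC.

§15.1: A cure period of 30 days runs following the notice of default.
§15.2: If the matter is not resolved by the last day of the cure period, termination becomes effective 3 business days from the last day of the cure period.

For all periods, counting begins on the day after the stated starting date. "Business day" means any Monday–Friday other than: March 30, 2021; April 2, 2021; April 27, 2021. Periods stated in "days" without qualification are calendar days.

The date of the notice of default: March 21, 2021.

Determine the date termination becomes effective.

April 23, 2021

The last day of the cure period: March 21, 2021 + 30 days = April 20, 2021.
From Tuesday, April 20, 2021, 3 business days (Apr 21, Apr 22, Apr 23, skipping weekends) brings us to Friday, April 23, 2021, which is the date termination becomes effective.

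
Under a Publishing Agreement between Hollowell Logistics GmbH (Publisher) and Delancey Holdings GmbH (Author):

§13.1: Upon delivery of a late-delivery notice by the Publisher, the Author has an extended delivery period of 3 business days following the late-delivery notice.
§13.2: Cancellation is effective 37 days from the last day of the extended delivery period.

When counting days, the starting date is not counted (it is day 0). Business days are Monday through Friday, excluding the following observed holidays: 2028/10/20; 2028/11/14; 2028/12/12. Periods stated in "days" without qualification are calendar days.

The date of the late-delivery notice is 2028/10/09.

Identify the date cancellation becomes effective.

The last day of the extended delivery period: counting 3 business days from Monday, 2028/10/09 (Oct 10, Oct 11, Oct 12, skipping weekends) reaches Thursday, 2028/10/12.
The date cancellation becomes effective: 37 calendar days after 2028/10/12 is 2028/11/18.

2028/11/18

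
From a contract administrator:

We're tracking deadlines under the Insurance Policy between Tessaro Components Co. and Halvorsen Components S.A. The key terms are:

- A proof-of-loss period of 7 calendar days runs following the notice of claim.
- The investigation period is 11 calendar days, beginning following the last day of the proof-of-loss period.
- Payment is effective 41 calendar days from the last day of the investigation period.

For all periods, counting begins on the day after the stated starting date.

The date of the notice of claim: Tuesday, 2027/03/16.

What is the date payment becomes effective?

The last day of the proof-of-loss period: 7 calendar days after 2027/03/16 is 2027/03/23.
The last day of the investigation period: 11 calendar days after 2027/03/23 is 2027/04/03.
Adding 41 calendar days to 2027/04/03 gives 2027/05/14, which is the date payment becomes effective.

2027/05/14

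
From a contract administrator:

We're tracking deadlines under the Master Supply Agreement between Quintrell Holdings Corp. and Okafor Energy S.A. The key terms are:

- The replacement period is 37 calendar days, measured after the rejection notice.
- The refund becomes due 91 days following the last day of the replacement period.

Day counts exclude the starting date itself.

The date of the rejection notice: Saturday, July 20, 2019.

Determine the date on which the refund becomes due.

The last day of the replacement period: 37 calendar days after July 20, 2019 is August 26, 2019.
The date on which the refund becomes due: 91 calendar days after August 26, 2019 is November 25, 2019.

November 25, 2019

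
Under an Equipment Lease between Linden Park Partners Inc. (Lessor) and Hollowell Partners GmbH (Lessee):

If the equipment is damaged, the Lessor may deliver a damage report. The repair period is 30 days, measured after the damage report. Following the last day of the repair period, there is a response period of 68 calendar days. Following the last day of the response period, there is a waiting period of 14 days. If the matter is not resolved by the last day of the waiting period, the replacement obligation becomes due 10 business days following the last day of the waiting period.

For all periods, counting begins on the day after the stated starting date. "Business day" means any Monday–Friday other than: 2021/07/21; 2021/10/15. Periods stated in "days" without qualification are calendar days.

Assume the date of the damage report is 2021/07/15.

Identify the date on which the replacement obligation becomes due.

2021/11/18

The last day of the repair period: 30 calendar days after 2021/07/15 is 2021/08/14.
The last day of the response period: 2021/08/14 + 68 days = 2021/10/21.
The last day of the waiting period: 2021/10/21 + 14 days = 2021/11/04.
The date on which the replacement obligation becomes due: 10 business days after Thursday, 2021/11/04, skipping weekends — Nov 5, Nov 8, Nov 9, Nov 10, Nov 11, Nov 12, Nov 15, Nov 16, Nov 17, Nov 18 — lands on Thursday, 2021/11/18.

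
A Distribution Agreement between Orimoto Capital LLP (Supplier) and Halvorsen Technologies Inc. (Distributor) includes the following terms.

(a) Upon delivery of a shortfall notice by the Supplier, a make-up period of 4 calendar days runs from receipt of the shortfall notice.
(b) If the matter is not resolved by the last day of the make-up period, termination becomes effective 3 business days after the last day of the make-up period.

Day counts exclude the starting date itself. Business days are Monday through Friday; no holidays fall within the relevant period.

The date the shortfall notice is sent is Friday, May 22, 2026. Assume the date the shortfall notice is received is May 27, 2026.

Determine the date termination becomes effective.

Jun 3, 2026

The last day of the make-up period: 4 calendar days after May 27, 2026 is May 31, 2026.
From Sunday, May 31, 2026, 3 business days (Jun 1, Jun 2, Jun 3, skipping weekends) brings us to Wednesday, Jun 3, 2026, which is the date termination becomes effective.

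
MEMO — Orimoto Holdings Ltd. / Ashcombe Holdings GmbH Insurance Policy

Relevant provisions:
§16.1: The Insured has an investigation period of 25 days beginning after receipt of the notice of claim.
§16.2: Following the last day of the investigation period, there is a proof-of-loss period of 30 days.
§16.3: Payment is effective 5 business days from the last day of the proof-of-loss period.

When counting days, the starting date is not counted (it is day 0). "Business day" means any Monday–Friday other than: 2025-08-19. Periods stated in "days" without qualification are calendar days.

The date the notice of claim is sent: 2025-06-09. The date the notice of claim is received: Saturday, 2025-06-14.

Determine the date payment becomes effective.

The last day of the investigation period: 25 calendar days after 2025-06-14 is 2025-07-09.
The last day of the proof-of-loss period: 2025-07-09 + 30 days = 2025-08-08.
The date payment becomes effective: counting 5 business days from Friday, 2025-08-08 (Aug 11, Aug 12, Aug 13, Aug 14, Aug 15, skipping weekends) reaches Friday, 2025-08-15.

2025-08-15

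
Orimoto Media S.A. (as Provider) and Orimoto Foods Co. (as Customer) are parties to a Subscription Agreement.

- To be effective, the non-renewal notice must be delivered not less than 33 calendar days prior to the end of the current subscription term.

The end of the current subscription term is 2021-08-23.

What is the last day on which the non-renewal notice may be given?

2021-08-23 minus 33 days is 2021-07-21.

2021-07-21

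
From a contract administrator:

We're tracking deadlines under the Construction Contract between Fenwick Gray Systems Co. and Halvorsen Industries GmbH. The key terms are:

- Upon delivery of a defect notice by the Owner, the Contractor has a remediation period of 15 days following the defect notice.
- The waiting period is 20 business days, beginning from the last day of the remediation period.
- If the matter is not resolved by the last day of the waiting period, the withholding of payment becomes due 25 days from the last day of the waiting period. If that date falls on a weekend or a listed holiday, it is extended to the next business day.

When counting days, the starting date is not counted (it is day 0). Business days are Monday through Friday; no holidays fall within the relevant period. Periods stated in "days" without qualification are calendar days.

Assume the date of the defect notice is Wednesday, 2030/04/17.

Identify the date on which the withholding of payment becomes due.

2030/06/24

The last day of the remediation period: 2030/04/17 + 15 days = 2030/05/02.
From Thursday, 2030/05/02, 20 business days (May 3, May 6, May 7, May 8, …, May 28, May 29, May 30, skipping weekends) brings us to Thursday, 2030/05/30, which is the last day of the waiting period.
The date on which the withholding of payment becomes due: 2030/05/30 + 25 days = 2030/06/24. 2030/06/24 is a Monday, so no roll-forward applies.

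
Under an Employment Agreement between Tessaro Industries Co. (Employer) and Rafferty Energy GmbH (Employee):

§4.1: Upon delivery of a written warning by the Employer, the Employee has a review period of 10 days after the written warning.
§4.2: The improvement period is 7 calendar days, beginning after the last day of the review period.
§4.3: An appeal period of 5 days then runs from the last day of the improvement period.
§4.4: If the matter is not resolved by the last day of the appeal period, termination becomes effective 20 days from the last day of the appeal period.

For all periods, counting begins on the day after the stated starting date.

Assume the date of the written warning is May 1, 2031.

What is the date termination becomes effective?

Jun 12, 2031

The last day of the review period: May 1, 2031 + 10 days = May 11, 2031.
The last day of the improvement period: May 11, 2031 + 7 days = May 18, 2031.
The last day of the appeal period: May 18, 2031 + 5 days = May 23, 2031.
The date termination becomes effective: 20 calendar days after May 23, 2031 is Jun 12, 2031.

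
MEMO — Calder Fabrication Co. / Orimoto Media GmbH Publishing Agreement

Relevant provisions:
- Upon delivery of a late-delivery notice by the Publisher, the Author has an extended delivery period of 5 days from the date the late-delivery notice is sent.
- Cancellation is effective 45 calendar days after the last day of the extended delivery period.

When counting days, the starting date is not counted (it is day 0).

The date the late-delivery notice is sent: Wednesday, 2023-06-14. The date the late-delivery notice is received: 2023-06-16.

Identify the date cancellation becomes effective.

2023-08-03

Adding 5 calendar days to 2023-06-14 gives 2023-06-19, which is the last day of the extended delivery period.
The date cancellation becomes effective: 45 calendar days after 2023-06-19 is 2023-08-03.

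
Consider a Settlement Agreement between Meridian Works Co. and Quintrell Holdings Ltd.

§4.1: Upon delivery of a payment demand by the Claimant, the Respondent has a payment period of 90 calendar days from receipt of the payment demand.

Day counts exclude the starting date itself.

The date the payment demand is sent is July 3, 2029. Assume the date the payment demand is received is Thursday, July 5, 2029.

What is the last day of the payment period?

October 3, 2029

The last day of the payment period: July 5, 2029 + 90 days = October 3, 2029.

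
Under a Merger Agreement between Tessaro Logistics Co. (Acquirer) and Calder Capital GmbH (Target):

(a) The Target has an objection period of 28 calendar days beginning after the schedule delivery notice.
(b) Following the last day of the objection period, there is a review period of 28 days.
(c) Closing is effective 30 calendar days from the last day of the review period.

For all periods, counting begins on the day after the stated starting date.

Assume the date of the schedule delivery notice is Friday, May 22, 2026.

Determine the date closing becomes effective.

Adding 28 calendar days to May 22, 2026 gives Jun 19, 2026, which is the last day of the objection period.
The last day of the review period: Jun 19, 2026 + 28 days = Jul 17, 2026.
Adding 30 calendar days to Jul 17, 2026 gives Aug 16, 2026, which is the date closing becomes effective.

Aug 16, 2026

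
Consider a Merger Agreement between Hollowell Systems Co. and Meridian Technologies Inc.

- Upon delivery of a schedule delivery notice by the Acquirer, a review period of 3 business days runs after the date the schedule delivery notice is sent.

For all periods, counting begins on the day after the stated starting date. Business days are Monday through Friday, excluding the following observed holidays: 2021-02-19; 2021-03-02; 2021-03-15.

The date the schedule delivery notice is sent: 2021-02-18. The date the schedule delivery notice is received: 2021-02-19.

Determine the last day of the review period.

The last day of the review period: 3 business days after Thursday, 2021-02-18, skipping weekends and the listed holiday on Feb 19 — Feb 22, Feb 23, Feb 24 — lands on Wednesday, 2021-02-24.

2021-02-24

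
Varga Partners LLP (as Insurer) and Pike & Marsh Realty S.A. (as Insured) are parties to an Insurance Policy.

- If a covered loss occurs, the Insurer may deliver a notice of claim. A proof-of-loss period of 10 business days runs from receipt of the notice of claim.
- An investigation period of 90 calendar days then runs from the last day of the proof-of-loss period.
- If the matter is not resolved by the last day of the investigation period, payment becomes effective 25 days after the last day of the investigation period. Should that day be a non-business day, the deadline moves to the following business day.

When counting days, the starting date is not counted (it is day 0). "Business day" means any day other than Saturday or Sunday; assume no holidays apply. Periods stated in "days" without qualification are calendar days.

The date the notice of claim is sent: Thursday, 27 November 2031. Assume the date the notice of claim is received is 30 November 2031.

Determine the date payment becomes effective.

The last day of the proof-of-loss period: 10 business days after Sunday, 30 November 2031, skipping weekends — Dec 1, Dec 2, Dec 3, Dec 4, Dec 5, Dec 8, Dec 9, Dec 10, Dec 11, Dec 12 — lands on Friday, 12 December 2031.
Adding 90 calendar days to 12 December 2031 gives 11 March 2032, which is the last day of the investigation period.
Adding 25 calendar days to 11 March 2032 gives 5 April 2032, which is the date payment becomes effective. 5 April 2032 is a Monday, so no roll-forward applies.

5 April 2032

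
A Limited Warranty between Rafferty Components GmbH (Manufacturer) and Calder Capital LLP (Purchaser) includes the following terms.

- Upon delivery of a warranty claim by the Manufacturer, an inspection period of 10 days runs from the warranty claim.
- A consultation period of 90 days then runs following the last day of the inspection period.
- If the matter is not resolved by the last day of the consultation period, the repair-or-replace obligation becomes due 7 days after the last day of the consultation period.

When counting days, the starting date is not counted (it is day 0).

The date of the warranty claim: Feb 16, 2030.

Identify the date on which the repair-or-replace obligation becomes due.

Adding 10 calendar days to Feb 16, 2030 gives Feb 26, 2030, which is the last day of the inspection period.
The last day of the consultation period: Feb 26, 2030 + 90 days = May 27, 2030.
The date on which the repair-or-replace obligation becomes due: 7 calendar days after May 27, 2030 is Jun 3, 2030.

Jun 3, 2030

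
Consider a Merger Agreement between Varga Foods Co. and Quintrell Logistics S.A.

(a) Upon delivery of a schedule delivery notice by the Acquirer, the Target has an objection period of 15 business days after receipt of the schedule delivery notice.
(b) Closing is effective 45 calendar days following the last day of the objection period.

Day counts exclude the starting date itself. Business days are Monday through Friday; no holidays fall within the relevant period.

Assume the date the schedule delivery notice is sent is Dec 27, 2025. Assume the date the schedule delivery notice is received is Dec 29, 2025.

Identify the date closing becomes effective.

Mar 5, 2026

From Monday, Dec 29, 2025, 15 business days (Dec 30, Dec 31, Jan 1, Jan 2, …, Jan 15, Jan 16, Jan 19, skipping weekends) brings us to Monday, Jan 19, 2026, which is the last day of the objection period.
Adding 45 calendar days to Jan 19, 2026 gives Mar 5, 2026, which is the date closing becomes effective.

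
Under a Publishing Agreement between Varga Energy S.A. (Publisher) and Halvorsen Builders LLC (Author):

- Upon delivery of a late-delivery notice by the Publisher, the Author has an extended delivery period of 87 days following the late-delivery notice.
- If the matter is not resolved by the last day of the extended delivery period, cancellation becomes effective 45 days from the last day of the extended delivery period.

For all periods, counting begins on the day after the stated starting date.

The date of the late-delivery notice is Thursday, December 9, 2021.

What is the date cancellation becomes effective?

The last day of the extended delivery period: 87 calendar days after December 9, 2021 is March 6, 2022.
The date cancellation becomes effective: 45 calendar days after March 6, 2022 is April 20, 2022.

April 20, 2022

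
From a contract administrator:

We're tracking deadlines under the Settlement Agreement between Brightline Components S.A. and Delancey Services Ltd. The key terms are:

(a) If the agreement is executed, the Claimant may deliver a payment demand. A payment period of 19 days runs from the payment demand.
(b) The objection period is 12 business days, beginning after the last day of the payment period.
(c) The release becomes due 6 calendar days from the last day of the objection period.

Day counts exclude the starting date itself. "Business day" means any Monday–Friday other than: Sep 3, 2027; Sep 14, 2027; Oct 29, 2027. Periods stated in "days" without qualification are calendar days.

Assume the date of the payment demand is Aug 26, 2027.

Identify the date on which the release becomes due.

Oct 6, 2027

The last day of the payment period: Aug 26, 2027 + 19 days = Sep 14, 2027.
From Tuesday, Sep 14, 2027, 12 business days (Sep 15, Sep 16, Sep 17, Sep 20, …, Sep 28, Sep 29, Sep 30, skipping weekends) brings us to Thursday, Sep 30, 2027, which is the last day of the objection period.
The date on which the release becomes due: 6 calendar days after Sep 30, 2027 is Oct 6, 2027.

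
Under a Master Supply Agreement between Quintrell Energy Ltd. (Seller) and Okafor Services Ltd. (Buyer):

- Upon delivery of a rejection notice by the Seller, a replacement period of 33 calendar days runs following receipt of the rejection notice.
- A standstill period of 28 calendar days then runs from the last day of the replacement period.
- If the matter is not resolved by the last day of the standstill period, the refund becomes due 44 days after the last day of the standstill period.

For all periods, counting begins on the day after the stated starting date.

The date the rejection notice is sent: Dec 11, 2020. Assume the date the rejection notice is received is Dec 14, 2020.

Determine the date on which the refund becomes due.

Adding 33 calendar days to Dec 14, 2020 gives Jan 16, 2021, which is the last day of the replacement period.
The last day of the standstill period: Jan 16, 2021 + 28 days = Feb 13, 2021.
Adding 44 calendar days to Feb 13, 2021 gives Mar 29, 2021, which is the date on which the refund becomes due.

Mar 29, 2021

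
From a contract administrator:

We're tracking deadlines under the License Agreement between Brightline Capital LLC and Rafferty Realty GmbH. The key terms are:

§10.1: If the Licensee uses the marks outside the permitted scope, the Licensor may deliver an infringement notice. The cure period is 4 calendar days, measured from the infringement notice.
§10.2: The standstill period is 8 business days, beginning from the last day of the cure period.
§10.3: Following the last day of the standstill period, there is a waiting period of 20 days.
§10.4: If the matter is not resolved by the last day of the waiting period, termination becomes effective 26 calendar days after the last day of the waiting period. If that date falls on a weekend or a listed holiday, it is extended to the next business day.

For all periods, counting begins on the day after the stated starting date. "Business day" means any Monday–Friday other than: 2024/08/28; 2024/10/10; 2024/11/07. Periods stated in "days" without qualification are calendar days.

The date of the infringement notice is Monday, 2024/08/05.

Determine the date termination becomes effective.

Adding 4 calendar days to 2024/08/05 gives 2024/08/09, which is the last day of the cure period.
The last day of the standstill period: counting 8 business days from Friday, 2024/08/09 (Aug 12, Aug 13, Aug 14, Aug 15, Aug 16, Aug 19, Aug 20, Aug 21, skipping weekends) reaches Wednesday, 2024/08/21.
The last day of the waiting period: 2024/08/21 + 20 days = 2024/09/10.
The date termination becomes effective: 26 calendar days after 2024/09/10 is 2024/10/06. That falls on a Sunday, so it rolls to the next business day, Monday, 2024/10/07.

2024/10/07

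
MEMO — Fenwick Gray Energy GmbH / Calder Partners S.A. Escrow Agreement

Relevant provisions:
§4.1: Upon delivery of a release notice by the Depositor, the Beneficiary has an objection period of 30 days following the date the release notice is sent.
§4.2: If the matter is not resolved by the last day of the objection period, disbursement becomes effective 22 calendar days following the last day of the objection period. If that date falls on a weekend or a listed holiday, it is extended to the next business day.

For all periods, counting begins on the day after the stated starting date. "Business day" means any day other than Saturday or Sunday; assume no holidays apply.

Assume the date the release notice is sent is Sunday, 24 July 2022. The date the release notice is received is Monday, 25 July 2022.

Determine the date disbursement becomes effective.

14 September 2022

The last day of the objection period: 30 calendar days after 24 July 2022 is 23 August 2022.
Adding 22 calendar days to 23 August 2022 gives 14 September 2022, which is the date disbursement becomes effective. 14 September 2022 is a Wednesday, so no roll-forward applies.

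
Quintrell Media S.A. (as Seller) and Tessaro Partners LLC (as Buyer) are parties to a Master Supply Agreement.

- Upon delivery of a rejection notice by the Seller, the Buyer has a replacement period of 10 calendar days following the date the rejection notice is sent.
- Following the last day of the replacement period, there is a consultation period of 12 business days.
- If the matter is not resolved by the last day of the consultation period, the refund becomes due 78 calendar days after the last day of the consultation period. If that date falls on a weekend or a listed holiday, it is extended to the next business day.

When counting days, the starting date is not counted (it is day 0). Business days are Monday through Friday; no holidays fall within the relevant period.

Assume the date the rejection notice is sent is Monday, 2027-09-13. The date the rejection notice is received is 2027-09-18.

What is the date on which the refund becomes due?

2027-12-28

Adding 10 calendar days to 2027-09-13 gives 2027-09-23, which is the last day of the replacement period.
The last day of the consultation period: counting 12 business days from Thursday, 2027-09-23 (Sep 24, Sep 27, Sep 28, Sep 29, …, Oct 7, Oct 8, Oct 11, skipping weekends) reaches Monday, 2027-10-11.
Adding 78 calendar days to 2027-10-11 gives 2027-12-28, which is the date on which the refund becomes due. 2027-12-28 is a Tuesday, so no roll-forward applies.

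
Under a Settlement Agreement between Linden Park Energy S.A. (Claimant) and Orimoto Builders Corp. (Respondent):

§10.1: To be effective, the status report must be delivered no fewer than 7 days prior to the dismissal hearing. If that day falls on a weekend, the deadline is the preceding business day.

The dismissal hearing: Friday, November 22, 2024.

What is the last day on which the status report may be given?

November 15, 2024

November 22, 2024 minus 7 days is November 15, 2024. That is a Friday, so no adjustment is needed.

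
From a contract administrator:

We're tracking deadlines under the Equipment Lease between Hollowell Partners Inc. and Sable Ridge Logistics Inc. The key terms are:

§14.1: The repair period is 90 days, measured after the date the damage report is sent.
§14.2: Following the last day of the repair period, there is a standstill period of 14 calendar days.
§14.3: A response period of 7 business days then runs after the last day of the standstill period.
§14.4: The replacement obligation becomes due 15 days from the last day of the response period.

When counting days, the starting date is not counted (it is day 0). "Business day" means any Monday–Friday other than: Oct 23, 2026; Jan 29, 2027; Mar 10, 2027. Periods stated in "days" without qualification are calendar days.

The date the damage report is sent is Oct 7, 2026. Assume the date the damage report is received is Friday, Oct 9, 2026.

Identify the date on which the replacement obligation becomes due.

The last day of the repair period: Oct 7, 2026 + 90 days = Jan 5, 2027.
Adding 14 calendar days to Jan 5, 2027 gives Jan 19, 2027, which is the last day of the standstill period.
The last day of the response period: 7 business days after Tuesday, Jan 19, 2027, skipping weekends — Jan 20, Jan 21, Jan 22, Jan 25, Jan 26, Jan 27, Jan 28 — lands on Thursday, Jan 28, 2027.
The date on which the replacement obligation becomes due: Jan 28, 2027 + 15 days = Feb 12, 2027.

Feb 12, 2027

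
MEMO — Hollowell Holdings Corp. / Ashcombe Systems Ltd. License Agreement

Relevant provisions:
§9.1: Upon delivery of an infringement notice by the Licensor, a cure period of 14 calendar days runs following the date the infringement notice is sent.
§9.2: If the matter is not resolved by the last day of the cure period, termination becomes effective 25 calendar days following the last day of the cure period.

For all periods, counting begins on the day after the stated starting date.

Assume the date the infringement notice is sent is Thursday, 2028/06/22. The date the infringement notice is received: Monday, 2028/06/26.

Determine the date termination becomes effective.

2028/07/31

The last day of the cure period: 14 calendar days after 2028/06/22 is 2028/07/06.
Adding 25 calendar days to 2028/07/06 gives 2028/07/31, which is the date termination becomes effective.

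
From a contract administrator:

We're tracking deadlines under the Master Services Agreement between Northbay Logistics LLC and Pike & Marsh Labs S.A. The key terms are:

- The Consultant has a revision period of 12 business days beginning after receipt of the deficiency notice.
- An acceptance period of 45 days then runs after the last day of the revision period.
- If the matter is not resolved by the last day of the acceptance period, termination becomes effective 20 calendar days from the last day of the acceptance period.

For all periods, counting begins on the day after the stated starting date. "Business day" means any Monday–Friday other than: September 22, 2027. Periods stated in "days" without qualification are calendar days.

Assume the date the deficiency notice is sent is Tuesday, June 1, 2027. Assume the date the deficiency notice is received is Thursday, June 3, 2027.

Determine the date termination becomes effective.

August 25, 2027

The last day of the revision period: 12 business days after Thursday, June 3, 2027, skipping weekends — Jun 4, Jun 7, Jun 8, Jun 9, …, Jun 17, Jun 18, Jun 21 — lands on Monday, June 21, 2027.
Adding 45 calendar days to June 21, 2027 gives August 5, 2027, which is the last day of the acceptance period.
Adding 20 calendar days to August 5, 2027 gives August 25, 2027, which is the date termination becomes effective.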